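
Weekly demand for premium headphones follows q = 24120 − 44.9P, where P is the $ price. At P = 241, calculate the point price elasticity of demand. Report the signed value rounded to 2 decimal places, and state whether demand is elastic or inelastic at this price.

dq/dP = −44.9. At P = 241, q = 24120 − 44.9(241) = 13299.1.
Ed = (dq/dP)·(P/q) = −44.9 × (241/13299.1) = -0.8136…
|Ed| = 0.81 < 1, so demand is inelastic.

-0.81; inelastic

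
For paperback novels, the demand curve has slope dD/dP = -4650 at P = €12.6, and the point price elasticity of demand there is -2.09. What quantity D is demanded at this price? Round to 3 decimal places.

28033.493

Ed = (dD/dP)·(P/D) ⇒ D = (dD/dP)·P/Ed = (-4650)·12.6/(-2.09) = 28033.49282…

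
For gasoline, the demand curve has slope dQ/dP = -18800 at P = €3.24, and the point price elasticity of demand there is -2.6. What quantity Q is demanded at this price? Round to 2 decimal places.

23427.69

Ed = (dQ/dP)·(P/Q) ⇒ Q = (dQ/dP)·P/Ed = (-18800)·3.24/(-2.6) = 23427.6923…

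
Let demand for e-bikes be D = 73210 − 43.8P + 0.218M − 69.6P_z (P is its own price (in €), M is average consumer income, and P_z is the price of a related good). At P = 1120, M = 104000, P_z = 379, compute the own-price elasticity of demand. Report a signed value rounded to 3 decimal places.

-2.399

At the given values, D = 73210 − 43.8(1120) + 0.218(104000) − 69.6(379) = 20447.6.
∂D/∂P = −43.8.
E = (-43.8) × (1120/20447.6) = -2.39910…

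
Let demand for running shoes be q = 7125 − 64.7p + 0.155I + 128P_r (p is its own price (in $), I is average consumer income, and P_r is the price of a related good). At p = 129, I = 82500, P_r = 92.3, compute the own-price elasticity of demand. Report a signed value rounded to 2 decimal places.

-0.36

At the given values, q = 7125 − 64.7(129) + 0.155(82500) + 128(92.3) = 23380.6.
∂q/∂p = −64.7.
E = (-64.7) × (129/23380.6) = -0.3569…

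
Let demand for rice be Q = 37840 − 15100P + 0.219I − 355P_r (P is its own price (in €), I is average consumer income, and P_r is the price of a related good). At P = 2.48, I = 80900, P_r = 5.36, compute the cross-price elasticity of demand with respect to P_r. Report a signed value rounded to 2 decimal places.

At the given values, Q = 37840 − 15100(2.48) + 0.219(80900) − 355(5.36) = 16206.3.
∂Q/∂P_r = -355.
E = (-355) × (5.36/16206.3) = -0.1174…

-0.12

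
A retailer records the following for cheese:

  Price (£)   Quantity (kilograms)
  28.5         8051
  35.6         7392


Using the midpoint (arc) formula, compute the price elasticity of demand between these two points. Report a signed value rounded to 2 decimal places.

-0.39

%ΔQ = (7392 − 8051) / [(8051 + 7392)/2] = -659/7721.5 = -0.085346…
%ΔP = (35.6 − 28.5) / [(28.5 + 35.6)/2] = 7.1/32.05 = 0.221528…
Arc Ed = %ΔQ / %ΔP = (-659/7721.5) / (7.1/32.05) = -0.3852…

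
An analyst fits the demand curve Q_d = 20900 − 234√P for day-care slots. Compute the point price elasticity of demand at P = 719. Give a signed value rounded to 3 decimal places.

dQ_d/dP = −234/(2√P) = -4.36336. At P = 719, Q_d = 14625.5.
Ed = (dQ_d/dP)·(P/Q_d) = (-4.36336) × (719/14625.5) = -0.21450…

-0.215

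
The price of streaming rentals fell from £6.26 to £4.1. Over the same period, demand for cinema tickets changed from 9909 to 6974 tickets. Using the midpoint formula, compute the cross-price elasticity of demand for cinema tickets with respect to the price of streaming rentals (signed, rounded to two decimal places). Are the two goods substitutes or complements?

%ΔQ_{cinema tickets} = (6974 − 9909)/avg = -2935/8441.5 = -0.347687…
%ΔP_{streaming rentals} = (4.1 − 6.26)/avg = -2.16/5.18 = -0.416988…
E_cross = (-2935/8441.5) / (-2.16/5.18) = 0.8338…
E_cross > 0 ⇒ the goods are substitutes.

0.83; substitutes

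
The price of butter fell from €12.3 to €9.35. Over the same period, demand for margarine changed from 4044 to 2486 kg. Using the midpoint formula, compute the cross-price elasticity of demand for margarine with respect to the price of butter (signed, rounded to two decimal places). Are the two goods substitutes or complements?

%ΔQ_{margarine} = (2486 − 4044)/avg = -1558/3265 = -0.477182…
%ΔP_{butter} = (9.35 − 12.3)/avg = -2.95/10.825 = -0.272517…
E_cross = (-1558/3265) / (-2.95/10.825) = 1.7510…
E_cross > 0 ⇒ the goods are substitutes.

1.75; substitutes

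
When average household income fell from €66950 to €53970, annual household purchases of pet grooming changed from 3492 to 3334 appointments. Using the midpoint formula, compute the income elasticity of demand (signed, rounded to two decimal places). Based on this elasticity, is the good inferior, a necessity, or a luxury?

%ΔQ = (3334 − 3492)/[( 3492 + 3334)/2] = -158/3413 = -0.046293…
%ΔIncome = (53970 − 66950)/[( 66950 + 53970)/2] = -12980/60460 = -0.214687…
E_income = (-158/3413) / (-12980/60460) = 0.2156…
0 < E_income < 1 ⇒ normal good, necessity.

0.22; necessity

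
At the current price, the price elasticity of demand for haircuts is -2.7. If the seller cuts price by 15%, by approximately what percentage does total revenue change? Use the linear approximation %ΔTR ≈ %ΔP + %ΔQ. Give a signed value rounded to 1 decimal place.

+25.5%

%ΔQ ≈ Ed × %ΔP = (-2.7) × (-15%) = +40.5000%
%ΔTR ≈ %ΔP + %ΔQ = (-15%) + (+40.5000%) = +25.5000%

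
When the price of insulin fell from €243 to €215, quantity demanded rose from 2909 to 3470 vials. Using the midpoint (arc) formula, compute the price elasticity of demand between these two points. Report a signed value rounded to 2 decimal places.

%ΔQ = (3470 − 2909) / [(2909 + 3470)/2] = 561/3189.5 = 0.175889…
%ΔP = (215 − 243) / [(243 + 215)/2] = -28/229 = -0.122270…
Arc Ed = %ΔQ / %ΔP = (561/3189.5) / (-28/229) = -1.4385…

-1.44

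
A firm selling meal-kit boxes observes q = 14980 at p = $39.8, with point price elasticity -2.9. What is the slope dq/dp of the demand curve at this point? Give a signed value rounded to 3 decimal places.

-1091.508

Ed = (dq/dp)·(p/q) ⇒ dq/dp = Ed·q/p = (-2.9)·14980/39.8 = -1091.50753…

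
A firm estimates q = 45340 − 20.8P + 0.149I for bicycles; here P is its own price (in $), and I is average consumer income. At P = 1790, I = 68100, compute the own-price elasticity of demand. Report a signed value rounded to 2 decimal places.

-2.04

At the given values, q = 45340 − 20.8(1790) + 0.149(68100) = 18254.9.
∂q/∂P = −20.8.
E = (-20.8) × (1790/18254.9) = -2.0395…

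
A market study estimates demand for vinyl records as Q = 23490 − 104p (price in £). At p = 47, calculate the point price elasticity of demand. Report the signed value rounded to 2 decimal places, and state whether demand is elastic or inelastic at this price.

-0.26; inelastic

dQ/dp = −104. At p = 47, Q = 23490 − 104(47) = 18602.
Ed = (dQ/dp)·(p/Q) = −104 × (47/18602) = -0.2627…
|Ed| = 0.26 < 1, so demand is inelastic.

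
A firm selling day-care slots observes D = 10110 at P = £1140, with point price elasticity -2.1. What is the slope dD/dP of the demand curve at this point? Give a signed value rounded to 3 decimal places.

Ed = (dD/dP)·(P/D) ⇒ dD/dP = Ed·D/P = (-2.1)·10110/1140 = -18.62368…

-18.624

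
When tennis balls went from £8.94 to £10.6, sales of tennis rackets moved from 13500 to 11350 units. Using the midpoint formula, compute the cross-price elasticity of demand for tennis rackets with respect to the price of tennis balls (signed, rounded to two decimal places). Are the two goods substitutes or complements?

%ΔQ_{tennis rackets} = (11350 − 13500)/avg = -2150/12425 = -0.173038…
%ΔP_{tennis balls} = (10.6 − 8.94)/avg = 1.66/9.77 = 0.169907…
E_cross = (-2150/12425) / (1.66/9.77) = -1.0184…
E_cross < 0 ⇒ the goods are complements.

-1.02; complements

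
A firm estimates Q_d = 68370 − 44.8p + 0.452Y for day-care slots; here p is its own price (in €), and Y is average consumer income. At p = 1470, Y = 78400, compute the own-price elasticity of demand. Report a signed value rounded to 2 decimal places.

At the given values, Q_d = 68370 − 44.8(1470) + 0.452(78400) = 37950.8.
∂Q_d/∂p = −44.8.
E = (-44.8) × (1470/37950.8) = -1.7352…

-1.74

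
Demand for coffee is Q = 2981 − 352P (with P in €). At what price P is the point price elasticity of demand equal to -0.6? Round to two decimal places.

Ed = −352P/(2981 − 352P). Set this equal to -0.6:
352P = 0.6·(2981 − 352P) ⇒ 352P(1 + 0.6) = 0.6·2981
P = 0.6·2981 / (352·1.6) = 3.1757…

3.18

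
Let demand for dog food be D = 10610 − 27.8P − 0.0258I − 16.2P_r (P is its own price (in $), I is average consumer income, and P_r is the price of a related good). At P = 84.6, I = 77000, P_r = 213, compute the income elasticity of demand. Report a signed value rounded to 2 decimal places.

-0.70

At the given values, D = 10610 − 27.8(84.6) − 0.0258(77000) − 16.2(213) = 2820.92.
∂D/∂I = -0.0258.
E = (-0.0258) × (77000/2820.92) = -0.7042…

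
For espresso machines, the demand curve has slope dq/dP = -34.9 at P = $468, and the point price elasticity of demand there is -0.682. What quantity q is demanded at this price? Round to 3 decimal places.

Ed = (dq/dP)·(P/q) ⇒ q = (dq/dP)·P/Ed = (-34.9)·468/(-0.682) = 23948.97360…

23948.974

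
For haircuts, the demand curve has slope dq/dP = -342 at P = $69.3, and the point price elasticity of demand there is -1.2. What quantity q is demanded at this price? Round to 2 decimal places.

Ed = (dq/dP)·(P/q) ⇒ q = (dq/dP)·P/Ed = (-342)·69.3/(-1.2) = 19750.5

19750.50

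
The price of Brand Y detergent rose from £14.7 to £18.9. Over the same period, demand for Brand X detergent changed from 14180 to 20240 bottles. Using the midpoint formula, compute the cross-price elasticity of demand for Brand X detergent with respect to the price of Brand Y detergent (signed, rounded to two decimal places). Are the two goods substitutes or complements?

1.41; substitutes

%ΔQ_{Brand X detergent} = (20240 − 14180)/avg = 6060/17210 = 0.352120…
%ΔP_{Brand Y detergent} = (18.9 − 14.7)/avg = 4.2/16.8 = 0.25
E_cross = (6060/17210) / (4.2/16.8) = 1.4084…
E_cross > 0 ⇒ the goods are substitutes.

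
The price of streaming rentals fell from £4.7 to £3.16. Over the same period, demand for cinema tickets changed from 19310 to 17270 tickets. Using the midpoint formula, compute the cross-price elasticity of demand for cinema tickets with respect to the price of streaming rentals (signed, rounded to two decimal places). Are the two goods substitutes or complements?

0.28; substitutes

%ΔQ_{cinema tickets} = (17270 − 19310)/avg = -2040/18290 = -0.111536…
%ΔP_{streaming rentals} = (3.16 − 4.7)/avg = -1.54/3.93 = -0.391857…
E_cross = (-2040/18290) / (-1.54/3.93) = 0.2846…
E_cross > 0 ⇒ the goods are substitutes.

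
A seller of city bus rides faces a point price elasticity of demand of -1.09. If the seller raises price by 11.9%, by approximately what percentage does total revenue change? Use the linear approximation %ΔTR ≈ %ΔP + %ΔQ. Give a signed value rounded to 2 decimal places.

%ΔQ ≈ Ed × %ΔP = (-1.09) × (+11.9%) = -12.9710%
%ΔTR ≈ %ΔP + %ΔQ = (+11.9%) + (-12.9710%) = -1.0710%

-1.07%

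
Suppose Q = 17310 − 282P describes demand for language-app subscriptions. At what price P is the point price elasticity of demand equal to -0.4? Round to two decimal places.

Ed = −282P/(17310 − 282P). Set this equal to -0.4:
282P = 0.4·(17310 − 282P) ⇒ 282P(1 + 0.4) = 0.4·17310
P = 0.4·17310 / (282·1.4) = 17.5379…

17.54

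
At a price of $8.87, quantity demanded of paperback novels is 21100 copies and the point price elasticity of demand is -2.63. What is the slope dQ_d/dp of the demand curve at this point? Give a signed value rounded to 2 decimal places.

Ed = (dQ_d/dp)·(p/Q_d) ⇒ dQ_d/dp = Ed·Q_d/p = (-2.63)·21100/8.87 = -6256.2570…

-6256.26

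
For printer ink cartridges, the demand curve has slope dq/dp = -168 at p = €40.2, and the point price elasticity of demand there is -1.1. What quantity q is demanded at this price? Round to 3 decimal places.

Ed = (dq/dp)·(p/q) ⇒ q = (dq/dp)·p/Ed = (-168)·40.2/(-1.1) = 6139.63636…

6139.636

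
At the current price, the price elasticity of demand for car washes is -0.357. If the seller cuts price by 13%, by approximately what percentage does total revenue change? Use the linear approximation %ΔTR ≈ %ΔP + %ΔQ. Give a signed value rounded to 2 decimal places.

-8.36%

%ΔQ ≈ Ed × %ΔP = (-0.357) × (-13%) = +4.6410%
%ΔTR ≈ %ΔP + %ΔQ = (-13%) + (+4.6410%) = -8.3590%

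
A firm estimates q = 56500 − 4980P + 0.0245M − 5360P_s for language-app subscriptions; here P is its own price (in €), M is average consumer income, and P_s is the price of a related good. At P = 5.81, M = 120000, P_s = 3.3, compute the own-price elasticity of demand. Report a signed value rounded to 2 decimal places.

-2.26

At the given values, q = 56500 − 4980(5.81) + 0.0245(120000) − 5360(3.3) = 12818.2.
∂q/∂P = −4980.
E = (-4980) × (5.81/12818.2) = -2.2572…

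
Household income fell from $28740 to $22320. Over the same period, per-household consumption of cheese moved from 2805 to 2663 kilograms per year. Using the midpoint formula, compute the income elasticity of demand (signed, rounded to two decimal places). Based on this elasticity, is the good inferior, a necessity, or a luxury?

0.21; necessity

%ΔQ = (2663 − 2805)/[( 2805 + 2663)/2] = -142/2734 = -0.051938…
%ΔIncome = (22320 − 28740)/[( 28740 + 22320)/2] = -6420/25530 = -0.251468…
E_income = (-142/2734) / (-6420/25530) = 0.2065…
0 < E_income < 1 ⇒ normal good, necessity.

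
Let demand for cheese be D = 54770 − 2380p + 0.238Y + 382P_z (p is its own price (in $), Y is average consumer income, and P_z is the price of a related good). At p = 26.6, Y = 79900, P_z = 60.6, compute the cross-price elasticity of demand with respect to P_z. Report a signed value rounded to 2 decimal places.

0.69

At the given values, D = 54770 − 2380(26.6) + 0.238(79900) + 382(60.6) = 33627.4.
∂D/∂P_z = 382.
E = (382) × (60.6/33627.4) = 0.6884…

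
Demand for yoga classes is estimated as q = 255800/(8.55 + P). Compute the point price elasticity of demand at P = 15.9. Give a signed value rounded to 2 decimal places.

-0.65

dq/dP = −255800/(8.55 + P)² = -427.901. At P = 15.9, q = 10462.2.
Ed = (dq/dP)·(P/q) = (-427.901) × (15.9/10462.2) = -0.6503…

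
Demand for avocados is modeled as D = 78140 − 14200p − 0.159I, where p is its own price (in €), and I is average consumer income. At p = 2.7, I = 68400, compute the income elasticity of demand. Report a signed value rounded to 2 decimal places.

At the given values, D = 78140 − 14200(2.7) − 0.159(68400) = 28924.4.
∂D/∂I = -0.159.
E = (-0.159) × (68400/28924.4) = -0.3760…

-0.38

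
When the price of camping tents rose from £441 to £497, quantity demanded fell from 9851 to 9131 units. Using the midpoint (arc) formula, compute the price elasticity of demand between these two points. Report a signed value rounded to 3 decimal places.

%ΔQ = (9131 − 9851) / [(9851 + 9131)/2] = -720/9491 = -0.075861…
%ΔP = (497 − 441) / [(441 + 497)/2] = 56/469 = 0.119402…
Arc Ed = %ΔQ / %ΔP = (-720/9491) / (56/469) = -0.63533…

-0.635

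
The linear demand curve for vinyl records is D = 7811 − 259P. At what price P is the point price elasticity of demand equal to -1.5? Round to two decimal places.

18.09

Ed = −259P/(7811 − 259P). Set this equal to -1.5:
259P = 1.5·(7811 − 259P) ⇒ 259P(1 + 1.5) = 1.5·7811
P = 1.5·7811 / (259·2.5) = 18.0949…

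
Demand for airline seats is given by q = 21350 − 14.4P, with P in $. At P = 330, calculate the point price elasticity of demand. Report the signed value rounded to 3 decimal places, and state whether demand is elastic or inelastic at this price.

-0.286; inelastic

dq/dP = −14.4. At P = 330, q = 21350 − 14.4(330) = 16598.
Ed = (dq/dP)·(P/q) = −14.4 × (330/16598) = -0.28629…
|Ed| = 0.286 < 1, so demand is inelastic.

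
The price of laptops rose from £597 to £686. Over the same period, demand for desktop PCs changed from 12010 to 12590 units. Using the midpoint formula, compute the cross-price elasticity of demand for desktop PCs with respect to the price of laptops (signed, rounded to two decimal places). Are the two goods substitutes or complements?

%ΔQ_{desktop PCs} = (12590 − 12010)/avg = 580/12300 = 0.047154…
%ΔP_{laptops} = (686 − 597)/avg = 89/641.5 = 0.138737…
E_cross = (580/12300) / (89/641.5) = 0.3398…
E_cross > 0 ⇒ the goods are substitutes.

0.34; substitutes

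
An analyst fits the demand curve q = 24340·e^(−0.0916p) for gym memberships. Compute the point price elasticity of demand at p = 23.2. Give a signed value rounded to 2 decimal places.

dq/dp = −0.0916·q = -266.249. At p = 23.2, q = 2906.65.
Ed = (dq/dp)·(p/q) = (-266.249) × (23.2/2906.65) = -2.1251…

-2.13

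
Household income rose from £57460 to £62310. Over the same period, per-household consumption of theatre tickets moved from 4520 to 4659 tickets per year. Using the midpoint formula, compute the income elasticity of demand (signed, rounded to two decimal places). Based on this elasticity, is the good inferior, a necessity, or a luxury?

%ΔQ = (4659 − 4520)/[( 4520 + 4659)/2] = 139/4589.5 = 0.030286…
%ΔIncome = (62310 − 57460)/[( 57460 + 62310)/2] = 4850/59885 = 0.080988…
E_income = (139/4589.5) / (4850/59885) = 0.3739…
0 < E_income < 1 ⇒ normal good, necessity.

0.37; necessity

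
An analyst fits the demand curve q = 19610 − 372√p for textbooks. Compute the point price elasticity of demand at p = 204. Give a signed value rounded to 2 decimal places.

-0.19

dq/dp = −372/(2√p) = -13.0226. At p = 204, q = 14296.8.
Ed = (dq/dp)·(p/q) = (-13.0226) × (204/14296.8) = -0.1858…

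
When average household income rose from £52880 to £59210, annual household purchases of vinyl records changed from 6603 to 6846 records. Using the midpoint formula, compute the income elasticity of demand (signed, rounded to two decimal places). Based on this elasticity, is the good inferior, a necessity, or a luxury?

%ΔQ = (6846 − 6603)/[( 6603 + 6846)/2] = 243/6724.5 = 0.036136…
%ΔIncome = (59210 − 52880)/[( 52880 + 59210)/2] = 6330/56045 = 0.112944…
E_income = (243/6724.5) / (6330/56045) = 0.3199…
0 < E_income < 1 ⇒ normal good, necessity.

0.32; necessity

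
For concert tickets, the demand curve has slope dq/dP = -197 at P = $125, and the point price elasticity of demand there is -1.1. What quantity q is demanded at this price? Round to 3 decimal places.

Ed = (dq/dP)·(P/q) ⇒ q = (dq/dP)·P/Ed = (-197)·125/(-1.1) = 22386.36363…

22386.364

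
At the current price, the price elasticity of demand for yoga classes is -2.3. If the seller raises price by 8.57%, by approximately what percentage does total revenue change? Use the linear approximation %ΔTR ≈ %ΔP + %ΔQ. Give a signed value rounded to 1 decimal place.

-11.1%

%ΔQ ≈ Ed × %ΔP = (-2.3) × (+8.57%) = -19.7110%
%ΔTR ≈ %ΔP + %ΔQ = (+8.57%) + (-19.7110%) = -11.1410%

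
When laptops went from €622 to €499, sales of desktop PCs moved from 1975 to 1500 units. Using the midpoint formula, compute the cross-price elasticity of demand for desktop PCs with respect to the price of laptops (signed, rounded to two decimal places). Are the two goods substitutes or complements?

%ΔQ_{desktop PCs} = (1500 − 1975)/avg = -475/1737.5 = -0.273381…
%ΔP_{laptops} = (499 − 622)/avg = -123/560.5 = -0.219446…
E_cross = (-475/1737.5) / (-123/560.5) = 1.2457…
E_cross > 0 ⇒ the goods are substitutes.

1.25; substitutes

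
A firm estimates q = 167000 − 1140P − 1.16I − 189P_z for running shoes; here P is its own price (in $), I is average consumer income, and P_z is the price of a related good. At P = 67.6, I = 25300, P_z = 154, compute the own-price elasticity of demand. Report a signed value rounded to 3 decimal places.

-2.448

At the given values, q = 167000 − 1140(67.6) − 1.16(25300) − 189(154) = 31482.
∂q/∂P = −1140.
E = (-1140) × (67.6/31482) = -2.44787…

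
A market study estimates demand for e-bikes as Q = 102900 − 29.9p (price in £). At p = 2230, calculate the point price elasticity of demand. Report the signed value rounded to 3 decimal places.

-1.841

dQ/dp = −29.9. At p = 2230, Q = 102900 − 29.9(2230) = 36223.
Ed = (dQ/dp)·(p/Q) = −29.9 × (2230/36223) = -1.84073…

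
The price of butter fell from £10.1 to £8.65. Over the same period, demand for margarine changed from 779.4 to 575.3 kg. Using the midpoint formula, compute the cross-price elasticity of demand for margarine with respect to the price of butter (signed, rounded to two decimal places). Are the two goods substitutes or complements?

%ΔQ_{margarine} = (575.3 − 779.4)/avg = -204.1/677.35 = -0.301321…
%ΔP_{butter} = (8.65 − 10.1)/avg = -1.45/9.375 = -0.154666…
E_cross = (-204.1/677.35) / (-1.45/9.375) = 1.9481…
E_cross > 0 ⇒ the goods are substitutes.

1.95; substitutes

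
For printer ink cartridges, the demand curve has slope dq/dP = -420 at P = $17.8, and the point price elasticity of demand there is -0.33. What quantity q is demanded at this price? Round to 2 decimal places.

22654.55

Ed = (dq/dP)·(P/q) ⇒ q = (dq/dP)·P/Ed = (-420)·17.8/(-0.33) = 22654.5454…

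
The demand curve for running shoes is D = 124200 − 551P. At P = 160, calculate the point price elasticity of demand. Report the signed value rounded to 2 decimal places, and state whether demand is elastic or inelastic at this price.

dD/dP = −551. At P = 160, D = 124200 − 551(160) = 36040.
Ed = (dD/dP)·(P/D) = −551 × (160/36040) = -2.4461…
|Ed| = 2.45 > 1, so demand is elastic.

-2.45; elastic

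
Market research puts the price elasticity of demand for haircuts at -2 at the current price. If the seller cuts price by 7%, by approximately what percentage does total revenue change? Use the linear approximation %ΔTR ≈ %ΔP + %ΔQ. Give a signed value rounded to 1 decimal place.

+7.0%

%ΔQ ≈ Ed × %ΔP = (-2) × (-7%) = +14.0000%
%ΔTR ≈ %ΔP + %ΔQ = (-7%) + (+14.0000%) = +7.0000%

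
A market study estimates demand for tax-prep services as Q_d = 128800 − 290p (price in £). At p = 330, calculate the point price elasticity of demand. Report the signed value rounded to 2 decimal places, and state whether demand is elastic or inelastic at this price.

-2.89; elastic

dQ_d/dp = −290. At p = 330, Q_d = 128800 − 290(330) = 33100.
Ed = (dQ_d/dp)·(p/Q_d) = −290 × (330/33100) = -2.8912…
|Ed| = 2.89 > 1, so demand is elastic.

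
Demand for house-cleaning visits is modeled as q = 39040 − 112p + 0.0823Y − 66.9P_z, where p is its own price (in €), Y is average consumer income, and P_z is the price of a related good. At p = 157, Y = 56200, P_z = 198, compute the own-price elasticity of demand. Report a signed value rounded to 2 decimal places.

At the given values, q = 39040 − 112(157) + 0.0823(56200) − 66.9(198) = 12835.06.
∂q/∂p = −112.
E = (-112) × (157/12835.06) = -1.3699…

-1.37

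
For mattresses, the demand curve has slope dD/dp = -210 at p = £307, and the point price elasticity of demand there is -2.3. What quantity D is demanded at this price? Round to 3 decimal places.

28030.435

Ed = (dD/dp)·(p/D) ⇒ D = (dD/dp)·p/Ed = (-210)·307/(-2.3) = 28030.43478…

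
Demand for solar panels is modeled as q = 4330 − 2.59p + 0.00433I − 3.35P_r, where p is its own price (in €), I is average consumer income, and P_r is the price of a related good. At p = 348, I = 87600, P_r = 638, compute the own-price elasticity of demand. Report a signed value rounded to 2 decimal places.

At the given values, q = 4330 − 2.59(348) + 0.00433(87600) − 3.35(638) = 1670.688.
∂q/∂p = −2.59.
E = (-2.59) × (348/1670.688) = -0.5394…

-0.54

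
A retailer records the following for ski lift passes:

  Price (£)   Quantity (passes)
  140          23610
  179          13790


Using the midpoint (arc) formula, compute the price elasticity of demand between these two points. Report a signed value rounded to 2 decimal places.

%ΔQ = (13790 − 23610) / [(23610 + 13790)/2] = -9820/18700 = -0.525133…
%ΔP = (179 − 140) / [(140 + 179)/2] = 39/159.5 = 0.244514…
Arc Ed = %ΔQ / %ΔP = (-9820/18700) / (39/159.5) = -2.1476…

-2.15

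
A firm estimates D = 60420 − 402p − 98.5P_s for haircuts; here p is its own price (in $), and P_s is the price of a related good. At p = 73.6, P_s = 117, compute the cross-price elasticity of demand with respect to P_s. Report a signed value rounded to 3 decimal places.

-0.597

At the given values, D = 60420 − 402(73.6) − 98.5(117) = 19308.3.
∂D/∂P_s = -98.5.
E = (-98.5) × (117/19308.3) = -0.59686…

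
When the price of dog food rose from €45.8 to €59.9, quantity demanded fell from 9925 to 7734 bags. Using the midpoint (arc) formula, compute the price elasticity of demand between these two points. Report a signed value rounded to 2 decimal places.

%ΔQ = (7734 − 9925) / [(9925 + 7734)/2] = -2191/8829.5 = -0.248145…
%ΔP = (59.9 − 45.8) / [(45.8 + 59.9)/2] = 14.1/52.85 = 0.266792…
Arc Ed = %ΔQ / %ΔP = (-2191/8829.5) / (14.1/52.85) = -0.9301…

-0.93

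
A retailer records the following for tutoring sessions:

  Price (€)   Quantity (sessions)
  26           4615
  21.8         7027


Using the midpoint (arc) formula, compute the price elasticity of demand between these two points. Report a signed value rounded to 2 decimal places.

-2.36

%ΔQ = (7027 − 4615) / [(4615 + 7027)/2] = 2412/5821 = 0.414361…
%ΔP = (21.8 − 26) / [(26 + 21.8)/2] = -4.2/23.9 = -0.175732…
Arc Ed = %ΔQ / %ΔP = (2412/5821) / (-4.2/23.9) = -2.3579…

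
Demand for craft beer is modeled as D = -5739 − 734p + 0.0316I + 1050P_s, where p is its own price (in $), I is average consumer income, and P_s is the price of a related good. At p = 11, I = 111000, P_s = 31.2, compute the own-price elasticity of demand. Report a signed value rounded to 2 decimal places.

At the given values, D = -5739 − 734(11) + 0.0316(111000) + 1050(31.2) = 22454.6.
∂D/∂p = −734.
E = (-734) × (11/22454.6) = -0.3595…

-0.36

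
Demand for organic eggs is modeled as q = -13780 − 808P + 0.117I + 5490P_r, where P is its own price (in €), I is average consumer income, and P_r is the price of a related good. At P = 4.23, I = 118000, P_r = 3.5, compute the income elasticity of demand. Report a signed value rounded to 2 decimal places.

At the given values, q = -13780 − 808(4.23) + 0.117(118000) + 5490(3.5) = 15823.16.
∂q/∂I = 0.117.
E = (0.117) × (118000/15823.16) = 0.8725…

0.87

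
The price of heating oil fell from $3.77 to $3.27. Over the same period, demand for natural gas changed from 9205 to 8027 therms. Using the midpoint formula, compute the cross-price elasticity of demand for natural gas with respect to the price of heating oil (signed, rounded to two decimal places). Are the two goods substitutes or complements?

0.96; substitutes

%ΔQ_{natural gas} = (8027 − 9205)/avg = -1178/8616 = -0.136722…
%ΔP_{heating oil} = (3.27 − 3.77)/avg = -0.5/3.52 = -0.142045…
E_cross = (-1178/8616) / (-0.5/3.52) = 0.9625…
E_cross > 0 ⇒ the goods are substitutes.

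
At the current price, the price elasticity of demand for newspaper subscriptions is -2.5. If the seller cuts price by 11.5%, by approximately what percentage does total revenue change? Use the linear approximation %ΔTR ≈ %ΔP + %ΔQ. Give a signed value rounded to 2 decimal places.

%ΔQ ≈ Ed × %ΔP = (-2.5) × (-11.5%) = +28.7500%
%ΔTR ≈ %ΔP + %ΔQ = (-11.5%) + (+28.7500%) = +17.2500%

+17.25%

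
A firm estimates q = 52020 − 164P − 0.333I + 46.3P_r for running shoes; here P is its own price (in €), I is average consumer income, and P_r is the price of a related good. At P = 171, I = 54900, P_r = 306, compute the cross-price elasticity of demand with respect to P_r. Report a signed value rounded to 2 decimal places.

At the given values, q = 52020 − 164(171) − 0.333(54900) + 46.3(306) = 19862.1.
∂q/∂P_r = 46.3.
E = (46.3) × (306/19862.1) = 0.7133…

0.71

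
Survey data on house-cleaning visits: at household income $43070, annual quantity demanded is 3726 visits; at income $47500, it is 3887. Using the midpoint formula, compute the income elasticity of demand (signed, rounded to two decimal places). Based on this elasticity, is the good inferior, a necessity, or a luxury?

0.43; necessity

%ΔQ = (3887 − 3726)/[( 3726 + 3887)/2] = 161/3806.5 = 0.042296…
%ΔIncome = (47500 − 43070)/[( 43070 + 47500)/2] = 4430/45285 = 0.097824…
E_income = (161/3806.5) / (4430/45285) = 0.4323…
0 < E_income < 1 ⇒ normal good, necessity.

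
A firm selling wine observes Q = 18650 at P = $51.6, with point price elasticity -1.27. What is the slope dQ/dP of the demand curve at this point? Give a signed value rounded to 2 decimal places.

Ed = (dQ/dP)·(P/Q) ⇒ dQ/dP = Ed·Q/P = (-1.27)·18650/51.6 = -459.0213…

-459.02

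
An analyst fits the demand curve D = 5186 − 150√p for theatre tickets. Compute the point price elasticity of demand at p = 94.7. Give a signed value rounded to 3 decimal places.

dD/dp = −150/(2√p) = -7.70702. At p = 94.7, D = 3726.29.
Ed = (dD/dp)·(p/D) = (-7.70702) × (94.7/3726.29) = -0.19586…

-0.196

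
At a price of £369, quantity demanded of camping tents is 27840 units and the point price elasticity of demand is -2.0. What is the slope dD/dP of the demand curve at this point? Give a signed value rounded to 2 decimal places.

Ed = (dD/dP)·(P/D) ⇒ dD/dP = Ed·D/P = (-2.0)·27840/369 = -150.8943…

-150.89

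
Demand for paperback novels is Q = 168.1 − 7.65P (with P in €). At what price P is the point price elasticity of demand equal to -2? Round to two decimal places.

14.65

Ed = −7.65P/(168.1 − 7.65P). Set this equal to -2:
7.65P = 2·(168.1 − 7.65P) ⇒ 7.65P(1 + 2) = 2·168.1
P = 2·168.1 / (7.65·3) = 14.6492…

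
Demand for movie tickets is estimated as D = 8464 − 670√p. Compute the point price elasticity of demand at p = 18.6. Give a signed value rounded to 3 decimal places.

dD/dp = −670/(2√p) = -77.6763. At p = 18.6, D = 5574.44.
Ed = (dD/dp)·(p/D) = (-77.6763) × (18.6/5574.44) = -0.25917…

-0.259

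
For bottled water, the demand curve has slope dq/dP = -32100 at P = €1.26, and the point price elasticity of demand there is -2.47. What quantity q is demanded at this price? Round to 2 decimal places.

Ed = (dq/dP)·(P/q) ⇒ q = (dq/dP)·P/Ed = (-32100)·1.26/(-2.47) = 16374.8987…

16374.90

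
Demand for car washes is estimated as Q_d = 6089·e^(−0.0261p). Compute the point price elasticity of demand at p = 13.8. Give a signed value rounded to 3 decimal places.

-0.360

dQ_d/dp = −0.0261·Q_d = -110.857. At p = 13.8, Q_d = 4247.39.
Ed = (dQ_d/dp)·(p/Q_d) = (-110.857) × (13.8/4247.39) = -0.36018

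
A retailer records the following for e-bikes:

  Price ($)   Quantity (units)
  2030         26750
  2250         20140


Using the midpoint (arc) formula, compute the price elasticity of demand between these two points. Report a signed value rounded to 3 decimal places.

%ΔQ = (20140 − 26750) / [(26750 + 20140)/2] = -6610/23445 = -0.281936…
%ΔP = (2250 − 2030) / [(2030 + 2250)/2] = 220/2140 = 0.102803…
Arc Ed = %ΔQ / %ΔP = (-6610/23445) / (220/2140) = -2.74247…

-2.742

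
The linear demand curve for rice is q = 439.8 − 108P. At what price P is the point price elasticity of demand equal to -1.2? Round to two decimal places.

Ed = −108P/(439.8 − 108P). Set this equal to -1.2:
108P = 1.2·(439.8 − 108P) ⇒ 108P(1 + 1.2) = 1.2·439.8
P = 1.2·439.8 / (108·2.2) = 2.2212…

2.22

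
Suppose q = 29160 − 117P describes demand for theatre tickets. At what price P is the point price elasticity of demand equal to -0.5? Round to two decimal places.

Ed = −117P/(29160 − 117P). Set this equal to -0.5:
117P = 0.5·(29160 − 117P) ⇒ 117P(1 + 0.5) = 0.5·29160
P = 0.5·29160 / (117·1.5) = 83.0769…

83.08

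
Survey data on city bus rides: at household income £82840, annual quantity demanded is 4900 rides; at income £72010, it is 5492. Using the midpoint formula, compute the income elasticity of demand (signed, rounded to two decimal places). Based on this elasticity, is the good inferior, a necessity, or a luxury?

%ΔQ = (5492 − 4900)/[( 4900 + 5492)/2] = 592/5196 = 0.113933…
%ΔIncome = (72010 − 82840)/[( 82840 + 72010)/2] = -10830/77425 = -0.139877…
E_income = (592/5196) / (-10830/77425) = -0.8145…
E_income < 0 ⇒ inferior good.

-0.81; inferior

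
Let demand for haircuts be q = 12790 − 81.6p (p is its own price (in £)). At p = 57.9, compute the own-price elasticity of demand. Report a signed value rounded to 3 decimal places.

-0.586

At the given values, q = 12790 − 81.6(57.9) = 8065.36.
∂q/∂p = −81.6.
E = (-81.6) × (57.9/8065.36) = -0.58579…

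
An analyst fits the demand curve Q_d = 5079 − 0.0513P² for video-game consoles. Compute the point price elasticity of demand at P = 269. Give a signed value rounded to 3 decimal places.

dQ_d/dP = −2·0.0513·P = -27.5994. At P = 269, Q_d = 1366.8807.
Ed = (dQ_d/dP)·(P/Q_d) = (-27.5994) × (269/1366.8807) = -5.43151…

-5.432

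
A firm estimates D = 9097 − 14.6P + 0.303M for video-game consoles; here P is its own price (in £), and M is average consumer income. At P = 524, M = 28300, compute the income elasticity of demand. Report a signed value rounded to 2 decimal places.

0.86

At the given values, D = 9097 − 14.6(524) + 0.303(28300) = 10021.5.
∂D/∂M = 0.303.
E = (0.303) × (28300/10021.5) = 0.8556…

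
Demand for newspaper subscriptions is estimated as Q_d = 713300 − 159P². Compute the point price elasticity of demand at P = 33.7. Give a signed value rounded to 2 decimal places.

dQ_d/dP = −2·159·P = -10716.6. At P = 33.7, Q_d = 532725.29.
Ed = (dQ_d/dP)·(P/Q_d) = (-10716.6) × (33.7/532725.29) = -0.6779…

-0.68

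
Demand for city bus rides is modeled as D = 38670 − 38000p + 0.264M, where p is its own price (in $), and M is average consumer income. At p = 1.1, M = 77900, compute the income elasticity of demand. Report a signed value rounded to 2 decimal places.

At the given values, D = 38670 − 38000(1.1) + 0.264(77900) = 17435.6.
∂D/∂M = 0.264.
E = (0.264) × (77900/17435.6) = 1.1795…

1.18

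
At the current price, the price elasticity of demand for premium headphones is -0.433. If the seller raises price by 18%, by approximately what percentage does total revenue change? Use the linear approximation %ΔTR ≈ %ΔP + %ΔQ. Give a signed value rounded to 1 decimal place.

+10.2%

%ΔQ ≈ Ed × %ΔP = (-0.433) × (+18%) = -7.7940%
%ΔTR ≈ %ΔP + %ΔQ = (+18%) + (-7.7940%) = +10.2060%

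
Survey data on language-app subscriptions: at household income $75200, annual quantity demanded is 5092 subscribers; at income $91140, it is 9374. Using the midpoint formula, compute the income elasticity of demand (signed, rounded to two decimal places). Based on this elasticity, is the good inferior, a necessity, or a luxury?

3.09; luxury

%ΔQ = (9374 − 5092)/[( 5092 + 9374)/2] = 4282/7233 = 0.592008…
%ΔIncome = (91140 − 75200)/[( 75200 + 91140)/2] = 15940/83170 = 0.191655…
E_income = (4282/7233) / (15940/83170) = 3.0889…
E_income > 1 ⇒ normal good, luxury.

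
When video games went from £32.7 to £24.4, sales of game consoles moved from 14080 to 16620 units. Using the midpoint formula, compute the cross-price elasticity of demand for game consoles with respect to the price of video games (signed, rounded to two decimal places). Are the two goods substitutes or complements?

-0.57; complements

%ΔQ_{game consoles} = (16620 − 14080)/avg = 2540/15350 = 0.165472…
%ΔP_{video games} = (24.4 − 32.7)/avg = -8.3/28.55 = -0.290718…
E_cross = (2540/15350) / (-8.3/28.55) = -0.5691…
E_cross < 0 ⇒ the goods are complements.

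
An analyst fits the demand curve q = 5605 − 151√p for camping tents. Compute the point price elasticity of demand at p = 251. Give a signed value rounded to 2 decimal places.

-0.37

dq/dp = −151/(2√p) = -4.76552. At p = 251, q = 3212.71.
Ed = (dq/dp)·(p/q) = (-4.76552) × (251/3212.71) = -0.3723…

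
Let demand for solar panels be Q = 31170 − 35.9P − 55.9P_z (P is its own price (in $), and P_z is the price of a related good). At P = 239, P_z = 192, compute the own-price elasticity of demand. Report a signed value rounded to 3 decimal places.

-0.724

At the given values, Q = 31170 − 35.9(239) − 55.9(192) = 11857.1.
∂Q/∂P = −35.9.
E = (-35.9) × (239/11857.1) = -0.72362…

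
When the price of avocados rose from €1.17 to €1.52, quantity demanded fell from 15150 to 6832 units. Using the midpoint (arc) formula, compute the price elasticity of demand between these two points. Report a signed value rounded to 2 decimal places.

%ΔQ = (6832 − 15150) / [(15150 + 6832)/2] = -8318/10991 = -0.756801…
%ΔP = (1.52 − 1.17) / [(1.17 + 1.52)/2] = 0.35/1.345 = 0.260223…
Arc Ed = %ΔQ / %ΔP = (-8318/10991) / (0.35/1.345) = -2.9082…

-2.91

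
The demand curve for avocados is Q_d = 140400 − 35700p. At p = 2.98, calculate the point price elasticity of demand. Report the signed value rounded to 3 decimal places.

dQ_d/dp = −35700. At p = 2.98, Q_d = 140400 − 35700(2.98) = 34014.
Ed = (dQ_d/dp)·(p/Q_d) = −35700 × (2.98/34014) = -3.12771…

-3.128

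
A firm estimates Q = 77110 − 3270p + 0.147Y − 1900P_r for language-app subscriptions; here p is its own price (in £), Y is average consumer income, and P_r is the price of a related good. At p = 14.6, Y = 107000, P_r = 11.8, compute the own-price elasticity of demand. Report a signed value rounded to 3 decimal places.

At the given values, Q = 77110 − 3270(14.6) + 0.147(107000) − 1900(11.8) = 22677.
∂Q/∂p = −3270.
E = (-3270) × (14.6/22677) = -2.10530…

-2.105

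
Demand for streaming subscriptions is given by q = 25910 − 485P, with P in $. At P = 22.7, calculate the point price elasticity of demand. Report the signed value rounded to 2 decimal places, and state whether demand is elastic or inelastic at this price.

-0.74; inelastic

dq/dP = −485. At P = 22.7, q = 25910 − 485(22.7) = 14900.5.
Ed = (dq/dP)·(P/q) = −485 × (22.7/14900.5) = -0.7388…
|Ed| = 0.74 < 1, so demand is inelastic.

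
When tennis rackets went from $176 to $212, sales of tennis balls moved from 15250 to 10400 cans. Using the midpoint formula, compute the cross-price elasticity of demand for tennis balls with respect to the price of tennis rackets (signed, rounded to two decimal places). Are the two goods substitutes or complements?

-2.04; complements

%ΔQ_{tennis balls} = (10400 − 15250)/avg = -4850/12825 = -0.378167…
%ΔP_{tennis rackets} = (212 − 176)/avg = 36/194 = 0.185567…
E_cross = (-4850/12825) / (36/194) = -2.0379…
E_cross < 0 ⇒ the goods are complements.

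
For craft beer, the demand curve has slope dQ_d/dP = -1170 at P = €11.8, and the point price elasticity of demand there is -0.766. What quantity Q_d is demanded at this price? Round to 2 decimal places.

18023.50

Ed = (dQ_d/dP)·(P/Q_d) ⇒ Q_d = (dQ_d/dP)·P/Ed = (-1170)·11.8/(-0.766) = 18023.4986…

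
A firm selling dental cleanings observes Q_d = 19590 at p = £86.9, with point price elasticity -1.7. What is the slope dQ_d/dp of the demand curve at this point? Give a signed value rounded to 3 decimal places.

Ed = (dQ_d/dp)·(p/Q_d) ⇒ dQ_d/dp = Ed·Q_d/p = (-1.7)·19590/86.9 = -383.23360…

-383.234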